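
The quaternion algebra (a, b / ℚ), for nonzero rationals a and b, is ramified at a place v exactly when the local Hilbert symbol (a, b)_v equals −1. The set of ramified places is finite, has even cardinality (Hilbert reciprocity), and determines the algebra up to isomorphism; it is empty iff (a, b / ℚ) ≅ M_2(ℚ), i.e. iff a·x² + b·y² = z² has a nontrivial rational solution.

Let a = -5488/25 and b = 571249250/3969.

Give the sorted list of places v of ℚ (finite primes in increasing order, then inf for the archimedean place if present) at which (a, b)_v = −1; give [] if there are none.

[5, 7, 13, 19]

Mod squares: a ≡ -7, b ≡ 27170. Check v ∈ {∞, 2, 3, 5, 7, 11, 13, 19, 29}.
v=19: a=19^0·(≡10), b=19^1·(≡1) mod 19; (10|19)=-1, (1|19)=+1; (−1)^{0·1·9}·(-1)^1·(+1)^0 = -1.
v=13: a=13^0·(≡2), b=13^1·(≡10) mod 13; (2|13)=-1, (10|13)=+1; (−1)^{0·1·6}·(-1)^1·(+1)^0 = -1.
v=2: v_2(a)=4, v_2(b)=1; units ≡ 1, 1 (mod 8); ε·ε+αω+βω = 0·0+4·0+1·0 ≡ 0  ⇒  (a,b)_2 = +1.
v=11: a=11^0·(≡4), b=11^1·(≡10) mod 11; (4|11)=+1, (10|11)=-1; (−1)^{0·1·5}·(+1)^1·(-1)^0 = +1.
v=∞: -7 < 0 and 27170 > 0  ⇒  (a,b)_∞ = +1.
v=3: a=3^0·(≡2), b=3^-4·(≡2) mod 3; (2|3)=-1, (2|3)=-1; (−1)^{0·-4·1}·(-1)^-4·(-1)^0 = +1.
v=7: a=7^3·(≡3), b=7^-2·(≡3) mod 7; (3|7)=-1, (3|7)=-1; (−1)^{3·-2·3}·(-1)^-2·(-1)^3 = -1.
v=5: a=5^-2·(≡2), b=5^3·(≡1) mod 5; (2|5)=-1, (1|5)=+1; (−1)^{-2·3·2}·(-1)^3·(+1)^-2 = -1.
v=29: a=29^0·(≡9), b=29^2·(≡26) mod 29; (9|29)=+1, (26|29)=-1; (−1)^{0·2·14}·(+1)^2·(-1)^0 = +1.
Ram(-7, 27170) = {5, 7, 13, 19}; no ℚ_5-point on the conic.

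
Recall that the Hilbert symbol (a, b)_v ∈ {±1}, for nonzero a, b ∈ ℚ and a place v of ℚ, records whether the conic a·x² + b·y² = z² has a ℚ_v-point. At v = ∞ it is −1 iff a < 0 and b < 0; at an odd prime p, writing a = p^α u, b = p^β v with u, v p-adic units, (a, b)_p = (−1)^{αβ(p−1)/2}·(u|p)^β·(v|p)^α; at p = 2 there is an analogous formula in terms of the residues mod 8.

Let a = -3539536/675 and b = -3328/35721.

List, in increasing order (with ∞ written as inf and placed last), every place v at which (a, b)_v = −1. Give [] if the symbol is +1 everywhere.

Mod squares: a ≡ -3927, b ≡ -13. Check v ∈ {∞, 2, 3, 5, 7, 11, 13, 17}.
v=∞: -3927 < 0 and -13 < 0  ⇒  (a,b)_∞ = -1.
v=7: a=7^1·(≡6), b=7^-2·(≡4) mod 7; (6|7)=-1, (4|7)=+1; (−1)^{1·-2·3}·(-1)^-2·(+1)^1 = +1.
v=2: v_2(a)=4, v_2(b)=8; units ≡ 1, 3 (mod 8); ε·ε+αω+βω = 0·1+4·1+8·0 ≡ 0  ⇒  (a,b)_2 = +1.
v=3: a=3^-3·(≡2), b=3^-6·(≡2) mod 3; (2|3)=-1, (2|3)=-1; (−1)^{-3·-6·1}·(-1)^-6·(-1)^-3 = -1.
v=5: a=5^-2·(≡2), b=5^0·(≡2) mod 5; (2|5)=-1, (2|5)=-1; (−1)^{-2·0·2}·(-1)^0·(-1)^-2 = +1.
v=13: a=13^2·(≡1), b=13^1·(≡3) mod 13; (1|13)=+1, (3|13)=+1; (−1)^{2·1·6}·(+1)^1·(+1)^2 = +1.
v=11: a=11^1·(≡10), b=11^0·(≡4) mod 11; (10|11)=-1, (4|11)=+1; (−1)^{1·0·5}·(-1)^0·(+1)^1 = +1.
v=17: a=17^1·(≡12), b=17^0·(≡1) mod 17; (12|17)=-1, (1|17)=+1; (−1)^{1·0·8}·(-1)^0·(+1)^1 = +1.
Ram(-3927, -13) = {3, ∞}; no ℚ_3-point on the conic.

[3, inf]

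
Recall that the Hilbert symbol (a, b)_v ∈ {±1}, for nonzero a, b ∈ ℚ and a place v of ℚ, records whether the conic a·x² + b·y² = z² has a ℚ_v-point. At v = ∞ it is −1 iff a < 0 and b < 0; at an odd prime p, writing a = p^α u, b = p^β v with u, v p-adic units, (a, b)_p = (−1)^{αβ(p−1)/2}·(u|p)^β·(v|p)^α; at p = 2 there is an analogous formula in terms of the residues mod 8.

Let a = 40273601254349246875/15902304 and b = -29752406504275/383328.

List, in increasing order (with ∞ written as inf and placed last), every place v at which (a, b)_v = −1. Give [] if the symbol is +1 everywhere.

[3, 5, 11, 13]

(a, b) ≡ (3570, -2002) mod (ℚ^×)²; places V = {2, 3, 5, 7, 11, 13, 17, 31, 37, ∞}.
(a,b)_7: α=5, u≡6; β=3, v≡4 (mod 7); (6|7)=-1, (4|7)=+1; sign (−1)^1·-1^3·+1^5 = +1.
(a,b)_17: α=3, u≡5; β=2, v≡2 (mod 17); (5|17)=-1, (2|17)=+1; sign (−1)^0·-1^2·+1^3 = +1.
(a,b)_31: α=4, u≡16; β=4, v≡27 (mod 31); (16|31)=+1, (27|31)=-1; sign (−1)^0·+1^4·-1^4 = +1.
(a,b)_11: α=-2, u≡2; β=-3, v≡9 (mod 11); (2|11)=-1, (9|11)=+1; sign (−1)^0·-1^-3·+1^-2 = -1.
(a,b)_3: α=-1, u≡2; β=-2, v≡2 (mod 3); (2|3)=-1, (2|3)=-1; sign (−1)^0·-1^-2·-1^-1 = -1.
(a,b)_37: α=-2, u≡13; β=0, v≡4 (mod 37); (13|37)=-1, (4|37)=+1; sign (−1)^0·-1^0·+1^-2 = +1.
(a,b)_5: α=5, u≡1; β=2, v≡3 (mod 5); (1|5)=+1, (3|5)=-1; sign (−1)^0·+1^2·-1^5 = -1.
(a,b)_13: α=2, u≡5; β=1, v≡8 (mod 13); (5|13)=-1, (8|13)=-1; sign (−1)^0·-1^1·-1^2 = -1.
(a,b)_2: α=-5, β=-5; u≡1, v≡7 (mod 8); ε(u)ε(v)=0·1, αω(v)=-5·0, βω(u)=-5·0; sum ≡ 0  ⇒  +1.
(a,b)_∞: sgn(3570)=+, sgn(-2002)=−, so +1.
(3570, -2002 / ℚ) ramifies at {3, 5, 11, 13}: a division algebra.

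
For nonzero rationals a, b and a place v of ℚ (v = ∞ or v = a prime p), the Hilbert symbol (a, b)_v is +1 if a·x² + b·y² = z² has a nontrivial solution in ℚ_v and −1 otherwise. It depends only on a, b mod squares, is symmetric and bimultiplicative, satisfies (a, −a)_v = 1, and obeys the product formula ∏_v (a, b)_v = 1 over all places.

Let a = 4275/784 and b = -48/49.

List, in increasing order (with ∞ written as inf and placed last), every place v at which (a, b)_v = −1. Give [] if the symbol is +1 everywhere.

[]

Mod squares: a ≡ 19, b ≡ -3. Check v ∈ {∞, 2, 3, 5, 7, 19}.
v=7: a=7^-2·(≡6), b=7^-2·(≡1) mod 7; (6|7)=-1, (1|7)=+1; (−1)^{-2·-2·3}·(-1)^-2·(+1)^-2 = +1.
v=3: a=3^2·(≡1), b=3^1·(≡2) mod 3; (1|3)=+1, (2|3)=-1; (−1)^{2·1·1}·(+1)^1·(-1)^2 = +1.
v=19: a=19^1·(≡7), b=19^0·(≡6) mod 19; (7|19)=+1, (6|19)=+1; (−1)^{1·0·9}·(+1)^0·(+1)^1 = +1.
v=5: a=5^2·(≡4), b=5^0·(≡3) mod 5; (4|5)=+1, (3|5)=-1; (−1)^{2·0·2}·(+1)^0·(-1)^2 = +1.
v=∞: 19 > 0 and -3 < 0  ⇒  (a,b)_∞ = +1.
v=2: v_2(a)=-4, v_2(b)=4; units ≡ 3, 5 (mod 8); ε·ε+αω+βω = 1·0+-4·1+4·1 ≡ 0  ⇒  (a,b)_2 = +1.
Every local symbol is +1, so the conic 19·x² + -3·y² = z² has ℚ_v-points for all v and hence a ℚ-point; (a, b / ℚ) ≅ M_2(ℚ).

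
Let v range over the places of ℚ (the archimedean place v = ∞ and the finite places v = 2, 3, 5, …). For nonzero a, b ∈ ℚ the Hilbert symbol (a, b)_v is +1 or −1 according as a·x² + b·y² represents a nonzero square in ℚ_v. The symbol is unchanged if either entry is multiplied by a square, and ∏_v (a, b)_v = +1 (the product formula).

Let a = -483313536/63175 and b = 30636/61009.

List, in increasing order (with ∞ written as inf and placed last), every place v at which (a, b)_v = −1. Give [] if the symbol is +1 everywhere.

[29, 37]

(a, b) ≡ (-5873602, 851) mod (ℚ^×)²; places V = {2, 3, 5, 7, 13, 17, 19, 23, 29, 37, ∞}.
(a,b)_23: α=1, u≡16; β=1, v≡14 (mod 23); (16|23)=+1, (14|23)=-1; sign (−1)^1·+1^1·-1^1 = +1.
(a,b)_3: α=2, u≡2; β=2, v≡2 (mod 3); (2|3)=-1, (2|3)=-1; sign (−1)^0·-1^2·-1^2 = +1.
(a,b)_13: α=0, u≡6; β=-2, v≡6 (mod 13); (6|13)=-1, (6|13)=-1; sign (−1)^0·-1^-2·-1^0 = +1.
(a,b)_37: α=1, u≡34; β=1, v≡15 (mod 37); (34|37)=+1, (15|37)=-1; sign (−1)^0·+1^1·-1^1 = -1.
(a,b)_2: α=7, β=2; u≡7, v≡3 (mod 8); ε(u)ε(v)=1·1, αω(v)=7·1, βω(u)=2·0; sum ≡ 0  ⇒  +1.
(a,b)_7: α=-1, u≡4; β=0, v≡1 (mod 7); (4|7)=+1, (1|7)=+1; sign (−1)^0·+1^0·+1^-1 = +1.
(a,b)_19: α=-2, u≡7; β=-2, v≡15 (mod 19); (7|19)=+1, (15|19)=-1; sign (−1)^0·+1^-2·-1^-2 = +1.
(a,b)_∞: sgn(-5873602)=−, sgn(851)=+, so +1.
(a,b)_5: α=-2, u≡2; β=0, v≡4 (mod 5); (2|5)=-1, (4|5)=+1; sign (−1)^0·-1^0·+1^-2 = +1.
(a,b)_29: α=1, u≡2; β=0, v≡19 (mod 29); (2|29)=-1, (19|29)=-1; sign (−1)^0·-1^0·-1^1 = -1.
(a,b)_17: α=1, u≡16; β=0, v≡8 (mod 17); (16|17)=+1, (8|17)=+1; sign (−1)^0·+1^0·+1^1 = +1.
Ram(-5873602, 851) = {29, 37}; no ℚ_29-point on the conic.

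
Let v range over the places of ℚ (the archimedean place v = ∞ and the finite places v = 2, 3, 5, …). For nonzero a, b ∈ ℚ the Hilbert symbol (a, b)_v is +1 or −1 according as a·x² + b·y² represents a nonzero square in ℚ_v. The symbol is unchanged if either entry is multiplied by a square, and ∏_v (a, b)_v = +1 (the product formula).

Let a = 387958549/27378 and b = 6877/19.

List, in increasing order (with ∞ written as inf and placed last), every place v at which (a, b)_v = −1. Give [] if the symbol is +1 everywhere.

Mod squares: a ≡ 12122, b ≡ 247. Check v ∈ {∞, 2, 3, 11, 13, 19, 23, 29}.
v=23: a=23^2·(≡9), b=23^2·(≡14) mod 23; (9|23)=+1, (14|23)=-1; (−1)^{2·2·11}·(+1)^2·(-1)^2 = +1.
v=∞: 12122 > 0 and 247 > 0  ⇒  (a,b)_∞ = +1.
v=3: a=3^-4·(≡2), b=3^0·(≡1) mod 3; (2|3)=-1, (1|3)=+1; (−1)^{-4·0·1}·(-1)^0·(+1)^-4 = +1.
v=29: a=29^1·(≡18), b=29^0·(≡17) mod 29; (18|29)=-1, (17|29)=-1; (−1)^{1·0·14}·(-1)^0·(-1)^1 = -1.
v=13: a=13^-2·(≡5), b=13^1·(≡8) mod 13; (5|13)=-1, (8|13)=-1; (−1)^{-2·1·6}·(-1)^1·(-1)^-2 = -1.
v=11: a=11^3·(≡10), b=11^0·(≡3) mod 11; (10|11)=-1, (3|11)=+1; (−1)^{3·0·5}·(-1)^0·(+1)^3 = +1.
v=19: a=19^1·(≡11), b=19^-1·(≡18) mod 19; (11|19)=+1, (18|19)=-1; (−1)^{1·-1·9}·(+1)^-1·(-1)^1 = +1.
v=2: v_2(a)=-1, v_2(b)=0; units ≡ 5, 7 (mod 8); ε·ε+αω+βω = 0·1+-1·0+0·1 ≡ 0  ⇒  (a,b)_2 = +1.
Ram(12122, 247) = {13, 29}; no ℚ_13-point on the conic.

[13, 29]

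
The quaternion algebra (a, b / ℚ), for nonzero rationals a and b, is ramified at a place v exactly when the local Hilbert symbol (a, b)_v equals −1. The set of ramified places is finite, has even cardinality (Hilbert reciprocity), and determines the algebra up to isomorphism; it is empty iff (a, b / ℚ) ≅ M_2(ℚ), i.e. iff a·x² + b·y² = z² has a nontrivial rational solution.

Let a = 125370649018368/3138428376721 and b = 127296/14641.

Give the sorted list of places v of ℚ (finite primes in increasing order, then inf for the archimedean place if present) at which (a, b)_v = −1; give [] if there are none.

(a, b) ≡ (17, 221) mod (ℚ^×)²; places V = {2, 3, 11, 13, 17, ∞}.
(a,b)_13: α=2, u≡4; β=1, v≡1 (mod 13); (4|13)=+1, (1|13)=+1; sign (−1)^0·+1^1·+1^2 = +1.
(a,b)_3: α=2, u≡2; β=2, v≡2 (mod 3); (2|3)=-1, (2|3)=-1; sign (−1)^0·-1^2·-1^2 = +1.
(a,b)_2: α=24, β=6; u≡1, v≡5 (mod 8); ε(u)ε(v)=0·0, αω(v)=24·1, βω(u)=6·0; sum ≡ 0  ⇒  +1.
(a,b)_17: α=3, u≡15; β=1, v≡2 (mod 17); (15|17)=+1, (2|17)=+1; sign (−1)^0·+1^1·+1^3 = +1.
(a,b)_11: α=-12, u≡6; β=-4, v≡4 (mod 11); (6|11)=-1, (4|11)=+1; sign (−1)^0·-1^-4·+1^-12 = +1.
(a,b)_∞: sgn(17)=+, sgn(221)=+, so +1.
Every local symbol is +1, so the conic 17·x² + 221·y² = z² has ℚ_v-points for all v and hence a ℚ-point; (a, b / ℚ) ≅ M_2(ℚ).

[]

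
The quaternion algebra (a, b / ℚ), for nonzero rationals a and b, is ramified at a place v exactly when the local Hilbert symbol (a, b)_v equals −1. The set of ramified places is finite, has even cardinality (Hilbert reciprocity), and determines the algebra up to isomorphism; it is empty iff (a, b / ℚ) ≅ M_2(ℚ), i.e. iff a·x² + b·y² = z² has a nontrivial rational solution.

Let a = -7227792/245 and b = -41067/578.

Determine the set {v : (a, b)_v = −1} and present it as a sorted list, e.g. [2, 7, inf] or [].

(a, b) ≡ (-165, -6) mod (ℚ^×)²; places V = {2, 3, 5, 7, 11, 13, 17, ∞}.
(a,b)_2: α=4, β=-1; u≡3, v≡5 (mod 8); ε(u)ε(v)=1·0, αω(v)=4·1, βω(u)=-1·1; sum ≡ 1  ⇒  -1.
(a,b)_5: α=-1, u≡2; β=0, v≡1 (mod 5); (2|5)=-1, (1|5)=+1; sign (−1)^0·-1^0·+1^-1 = +1.
(a,b)_7: α=-2, u≡6; β=0, v≡4 (mod 7); (6|7)=-1, (4|7)=+1; sign (−1)^0·-1^0·+1^-2 = +1.
(a,b)_3: α=5, u≡2; β=5, v≡1 (mod 3); (2|3)=-1, (1|3)=+1; sign (−1)^1·-1^5·+1^5 = +1.
(a,b)_17: α=0, u≡14; β=-2, v≡11 (mod 17); (14|17)=-1, (11|17)=-1; sign (−1)^0·-1^-2·-1^0 = +1.
(a,b)_11: α=1, u≡8; β=0, v≡3 (mod 11); (8|11)=-1, (3|11)=+1; sign (−1)^0·-1^0·+1^1 = +1.
(a,b)_∞: sgn(-165)=−, sgn(-6)=−, so -1.
(a,b)_13: α=2, u≡12; β=2, v≡5 (mod 13); (12|13)=+1, (5|13)=-1; sign (−1)^0·+1^2·-1^2 = +1.
(-165, -6 / ℚ) ramifies at {2, ∞}: a division algebra.

[2, inf]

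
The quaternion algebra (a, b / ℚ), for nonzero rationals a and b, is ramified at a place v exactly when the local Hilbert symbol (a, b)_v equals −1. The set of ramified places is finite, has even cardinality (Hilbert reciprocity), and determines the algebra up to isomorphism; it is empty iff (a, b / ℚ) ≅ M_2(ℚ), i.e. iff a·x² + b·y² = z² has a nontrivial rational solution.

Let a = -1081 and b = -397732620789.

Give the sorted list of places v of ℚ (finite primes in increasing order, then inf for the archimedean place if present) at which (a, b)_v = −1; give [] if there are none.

[2, 17, 19, 41, 47, inf]

Mod squares: a ≡ -1081, b ≡ -100209781. Check v ∈ {∞, 2, 3, 7, 17, 19, 23, 41, 47}.
v=19: a=19^0·(≡2), b=19^1·(≡16) mod 19; (2|19)=-1, (16|19)=+1; (−1)^{0·1·9}·(-1)^1·(+1)^0 = -1.
v=41: a=41^0·(≡26), b=41^1·(≡23) mod 41; (26|41)=-1, (23|41)=+1; (−1)^{0·1·20}·(-1)^1·(+1)^0 = -1.
v=3: a=3^0·(≡2), b=3^4·(≡2) mod 3; (2|3)=-1, (2|3)=-1; (−1)^{0·4·1}·(-1)^4·(-1)^0 = +1.
v=7: a=7^0·(≡4), b=7^3·(≡5) mod 7; (4|7)=+1, (5|7)=-1; (−1)^{0·3·3}·(+1)^3·(-1)^0 = +1.
v=∞: -1081 < 0 and -100209781 < 0  ⇒  (a,b)_∞ = -1.
v=23: a=23^1·(≡22), b=23^1·(≡18) mod 23; (22|23)=-1, (18|23)=+1; (−1)^{1·1·11}·(-1)^1·(+1)^1 = +1.
v=17: a=17^0·(≡7), b=17^1·(≡14) mod 17; (7|17)=-1, (14|17)=-1; (−1)^{0·1·8}·(-1)^1·(-1)^0 = -1.
v=47: a=47^1·(≡24), b=47^1·(≡14) mod 47; (24|47)=+1, (14|47)=+1; (−1)^{1·1·23}·(+1)^1·(+1)^1 = -1.
v=2: v_2(a)=0, v_2(b)=0; units ≡ 7, 3 (mod 8); ε·ε+αω+βω = 1·1+0·1+0·0 ≡ 1  ⇒  (a,b)_2 = -1.
(-1081, -100209781 / ℚ) ramifies at {2, 17, 19, 41, 47, ∞}: a division algebra.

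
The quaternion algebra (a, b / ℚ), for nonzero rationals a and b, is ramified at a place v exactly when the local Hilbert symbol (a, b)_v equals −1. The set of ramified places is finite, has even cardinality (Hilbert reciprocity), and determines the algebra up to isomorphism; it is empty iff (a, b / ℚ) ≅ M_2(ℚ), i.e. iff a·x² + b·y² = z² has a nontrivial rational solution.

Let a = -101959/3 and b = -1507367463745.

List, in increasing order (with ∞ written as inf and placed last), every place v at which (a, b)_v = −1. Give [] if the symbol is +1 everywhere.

[2, 3, 5, 13, 29, inf]

Mod squares: a ≡ -305877, b ≡ -145. Check v ∈ {∞, 2, 3, 5, 11, 13, 23, 29, 31}.
v=23: a=23^1·(≡2), b=23^2·(≡1) mod 23; (2|23)=+1, (1|23)=+1; (−1)^{1·2·11}·(+1)^2·(+1)^1 = +1.
v=29: a=29^0·(≡21), b=29^1·(≡20) mod 29; (21|29)=-1, (20|29)=+1; (−1)^{0·1·14}·(-1)^1·(+1)^0 = -1.
v=3: a=3^-1·(≡2), b=3^0·(≡2) mod 3; (2|3)=-1, (2|3)=-1; (−1)^{-1·0·1}·(-1)^0·(-1)^-1 = -1.
v=2: v_2(a)=0, v_2(b)=0; units ≡ 3, 7 (mod 8); ε·ε+αω+βω = 1·1+0·0+0·1 ≡ 1  ⇒  (a,b)_2 = -1.
v=5: a=5^0·(≡2), b=5^1·(≡1) mod 5; (2|5)=-1, (1|5)=+1; (−1)^{0·1·2}·(-1)^1·(+1)^0 = -1.
v=31: a=31^1·(≡30), b=31^2·(≡28) mod 31; (30|31)=-1, (28|31)=+1; (−1)^{1·2·15}·(-1)^2·(+1)^1 = +1.
v=11: a=11^1·(≡5), b=11^2·(≡1) mod 11; (5|11)=+1, (1|11)=+1; (−1)^{1·2·5}·(+1)^2·(+1)^1 = +1.
v=∞: -305877 < 0 and -145 < 0  ⇒  (a,b)_∞ = -1.
v=13: a=13^1·(≡3), b=13^2·(≡7) mod 13; (3|13)=+1, (7|13)=-1; (−1)^{1·2·6}·(+1)^2·(-1)^1 = -1.
Ram(-305877, -145) = {2, 3, 5, 13, 29, ∞}; no ℚ_2-point on the conic.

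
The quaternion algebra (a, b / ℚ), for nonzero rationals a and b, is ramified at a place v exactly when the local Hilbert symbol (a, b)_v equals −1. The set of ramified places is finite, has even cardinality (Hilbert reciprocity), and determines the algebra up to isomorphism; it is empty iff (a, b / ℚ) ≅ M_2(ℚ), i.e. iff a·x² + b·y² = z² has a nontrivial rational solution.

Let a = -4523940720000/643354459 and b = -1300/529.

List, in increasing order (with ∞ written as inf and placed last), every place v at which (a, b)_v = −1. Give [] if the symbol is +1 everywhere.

(a, b) ≡ (-1938, -13) mod (ℚ^×)²; places V = {2, 3, 5, 11, 13, 17, 19, 23, ∞}.
(a,b)_19: α=-1, u≡13; β=0, v≡9 (mod 19); (13|19)=-1, (9|19)=+1; sign (−1)^0·-1^0·+1^-1 = +1.
(a,b)_13: α=2, u≡3; β=1, v≡12 (mod 13); (3|13)=+1, (12|13)=+1; sign (−1)^0·+1^1·+1^2 = +1.
(a,b)_23: α=-4, u≡14; β=-2, v≡11 (mod 23); (14|23)=-1, (11|23)=-1; sign (−1)^0·-1^-2·-1^-4 = +1.
(a,b)_5: α=4, u≡2; β=2, v≡2 (mod 5); (2|5)=-1, (2|5)=-1; sign (−1)^0·-1^2·-1^4 = +1.
(a,b)_3: α=9, u≡2; β=0, v≡2 (mod 3); (2|3)=-1, (2|3)=-1; sign (−1)^0·-1^0·-1^9 = -1.
(a,b)_∞: sgn(-1938)=−, sgn(-13)=−, so -1.
(a,b)_2: α=7, β=2; u≡7, v≡3 (mod 8); ε(u)ε(v)=1·1, αω(v)=7·1, βω(u)=2·0; sum ≡ 0  ⇒  +1.
(a,b)_17: α=1, u≡11; β=0, v≡13 (mod 17); (11|17)=-1, (13|17)=+1; sign (−1)^0·-1^0·+1^1 = +1.
(a,b)_11: α=-2, u≡3; β=0, v≡9 (mod 11); (3|11)=+1, (9|11)=+1; sign (−1)^0·+1^0·+1^-2 = +1.
Ram(-1938, -13) = {3, ∞}; no ℚ_3-point on the conic.

[3, inf]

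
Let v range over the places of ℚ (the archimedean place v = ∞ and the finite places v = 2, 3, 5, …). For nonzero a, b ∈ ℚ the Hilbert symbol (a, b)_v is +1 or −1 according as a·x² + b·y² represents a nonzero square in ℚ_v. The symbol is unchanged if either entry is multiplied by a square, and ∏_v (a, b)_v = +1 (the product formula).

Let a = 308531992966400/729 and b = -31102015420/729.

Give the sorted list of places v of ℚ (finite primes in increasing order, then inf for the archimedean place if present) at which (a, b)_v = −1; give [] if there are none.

Mod squares: a ≡ 94829, b ≡ -15295. Check v ∈ {∞, 2, 3, 5, 7, 19, 23, 31}.
v=19: a=19^1·(≡2), b=19^1·(≡18) mod 19; (2|19)=-1, (18|19)=-1; (−1)^{1·1·9}·(-1)^1·(-1)^1 = -1.
v=3: a=3^-6·(≡2), b=3^-6·(≡2) mod 3; (2|3)=-1, (2|3)=-1; (−1)^{-6·-6·1}·(-1)^-6·(-1)^-6 = +1.
v=23: a=23^3·(≡6), b=23^3·(≡9) mod 23; (6|23)=+1, (9|23)=+1; (−1)^{3·3·11}·(+1)^3·(+1)^3 = -1.
v=31: a=31^3·(≡29), b=31^2·(≡25) mod 31; (29|31)=-1, (25|31)=+1; (−1)^{3·2·15}·(-1)^2·(+1)^3 = +1.
v=2: v_2(a)=8, v_2(b)=2; units ≡ 5, 1 (mod 8); ε·ε+αω+βω = 0·0+8·0+2·1 ≡ 0  ⇒  (a,b)_2 = +1.
v=7: a=7^1·(≡4), b=7^1·(≡3) mod 7; (4|7)=+1, (3|7)=-1; (−1)^{1·1·3}·(+1)^1·(-1)^1 = +1.
v=∞: 94829 > 0 and -15295 < 0  ⇒  (a,b)_∞ = +1.
v=5: a=5^2·(≡4), b=5^1·(≡4) mod 5; (4|5)=+1, (4|5)=+1; (−1)^{2·1·2}·(+1)^1·(+1)^2 = +1.
Ram(94829, -15295) = {19, 23}; no ℚ_19-point on the conic.

[19, 23]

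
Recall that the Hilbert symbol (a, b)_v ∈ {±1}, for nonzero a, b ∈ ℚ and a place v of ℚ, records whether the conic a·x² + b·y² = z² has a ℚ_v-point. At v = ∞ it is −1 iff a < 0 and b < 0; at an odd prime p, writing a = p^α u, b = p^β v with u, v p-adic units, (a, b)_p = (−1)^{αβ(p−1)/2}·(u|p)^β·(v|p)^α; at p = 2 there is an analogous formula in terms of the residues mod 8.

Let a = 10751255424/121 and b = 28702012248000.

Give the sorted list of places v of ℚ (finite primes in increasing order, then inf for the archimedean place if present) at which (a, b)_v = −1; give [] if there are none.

(a, b) ≡ (46, 455) mod (ℚ^×)²; places V = {2, 3, 5, 7, 11, 13, 23, ∞}.
(a,b)_11: α=-2, u≡8; β=0, v≡3 (mod 11); (8|11)=-1, (3|11)=+1; sign (−1)^0·-1^0·+1^-2 = +1.
(a,b)_5: α=0, u≡4; β=3, v≡4 (mod 5); (4|5)=+1, (4|5)=+1; sign (−1)^0·+1^3·+1^0 = +1.
(a,b)_2: α=7, β=6; u≡7, v≡7 (mod 8); ε(u)ε(v)=1·1, αω(v)=7·0, βω(u)=6·0; sum ≡ 1  ⇒  -1.
(a,b)_∞: sgn(46)=+, sgn(455)=+, so +1.
(a,b)_23: α=1, u≡1; β=2, v≡13 (mod 23); (1|23)=+1, (13|23)=+1; sign (−1)^0·+1^2·+1^1 = +1.
(a,b)_3: α=2, u≡1; β=2, v≡2 (mod 3); (1|3)=+1, (2|3)=-1; sign (−1)^0·+1^2·-1^2 = +1.
(a,b)_13: α=2, u≡11; β=3, v≡10 (mod 13); (11|13)=-1, (10|13)=+1; sign (−1)^0·-1^3·+1^2 = -1.
(a,b)_7: α=4, u≡4; β=3, v≡1 (mod 7); (4|7)=+1, (1|7)=+1; sign (−1)^0·+1^3·+1^4 = +1.
Ram(46, 455) = {2, 13}; no ℚ_2-point on the conic.

[2, 13]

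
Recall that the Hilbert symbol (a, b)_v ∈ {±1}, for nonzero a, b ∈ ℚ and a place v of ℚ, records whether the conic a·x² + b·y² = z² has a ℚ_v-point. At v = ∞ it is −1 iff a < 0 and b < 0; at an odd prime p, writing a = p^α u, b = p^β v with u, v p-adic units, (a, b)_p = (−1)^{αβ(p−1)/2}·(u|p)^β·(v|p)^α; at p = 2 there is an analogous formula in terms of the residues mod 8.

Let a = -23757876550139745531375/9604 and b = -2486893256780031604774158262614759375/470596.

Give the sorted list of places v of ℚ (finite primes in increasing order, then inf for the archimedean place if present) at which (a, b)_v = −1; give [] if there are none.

[5, 11, 13, 31, 37, inf]

Mod squares: a ≡ -122655, b ≡ -39215. Check v ∈ {∞, 2, 3, 5, 7, 11, 13, 17, 23, 29, 31, 37, 43}.
v=37: a=37^1·(≡29), b=37^2·(≡5) mod 37; (29|37)=-1, (5|37)=-1; (−1)^{1·2·18}·(-1)^2·(-1)^1 = -1.
v=17: a=17^1·(≡5), b=17^2·(≡15) mod 17; (5|17)=-1, (15|17)=+1; (−1)^{1·2·8}·(-1)^2·(+1)^1 = +1.
v=31: a=31^2·(≡21), b=31^3·(≡17) mod 31; (21|31)=-1, (17|31)=-1; (−1)^{2·3·15}·(-1)^3·(-1)^2 = -1.
v=13: a=13^1·(≡9), b=13^4·(≡7) mod 13; (9|13)=+1, (7|13)=-1; (−1)^{1·4·6}·(+1)^4·(-1)^1 = -1.
v=3: a=3^5·(≡2), b=3^10·(≡1) mod 3; (2|3)=-1, (1|3)=+1; (−1)^{5·10·1}·(-1)^10·(+1)^5 = +1.
v=7: a=7^-4·(≡6), b=7^-6·(≡6) mod 7; (6|7)=-1, (6|7)=-1; (−1)^{-4·-6·3}·(-1)^-6·(-1)^-4 = +1.
v=43: a=43^2·(≡23), b=43^2·(≡14) mod 43; (23|43)=+1, (14|43)=+1; (−1)^{2·2·21}·(+1)^2·(+1)^2 = +1.
v=∞: -122655 < 0 and -39215 < 0  ⇒  (a,b)_∞ = -1.
v=29: a=29^2·(≡26), b=29^4·(≡24) mod 29; (26|29)=-1, (24|29)=+1; (−1)^{2·4·14}·(-1)^4·(+1)^2 = +1.
v=2: v_2(a)=-2, v_2(b)=-2; units ≡ 1, 1 (mod 8); ε·ε+αω+βω = 0·0+-2·0+-2·0 ≡ 0  ⇒  (a,b)_2 = +1.
v=5: a=5^3·(≡1), b=5^5·(≡2) mod 5; (1|5)=+1, (2|5)=-1; (−1)^{3·5·2}·(+1)^5·(-1)^3 = -1.
v=23: a=23^2·(≡1), b=23^1·(≡22) mod 23; (1|23)=+1, (22|23)=-1; (−1)^{2·1·11}·(+1)^1·(-1)^2 = +1.
v=11: a=11^2·(≡10), b=11^3·(≡8) mod 11; (10|11)=-1, (8|11)=-1; (−1)^{2·3·5}·(-1)^3·(-1)^2 = -1.
|Ram(-122655, -39215)| = 6, even; anisotropic at {5, 11, 13, 31, 37, ∞}.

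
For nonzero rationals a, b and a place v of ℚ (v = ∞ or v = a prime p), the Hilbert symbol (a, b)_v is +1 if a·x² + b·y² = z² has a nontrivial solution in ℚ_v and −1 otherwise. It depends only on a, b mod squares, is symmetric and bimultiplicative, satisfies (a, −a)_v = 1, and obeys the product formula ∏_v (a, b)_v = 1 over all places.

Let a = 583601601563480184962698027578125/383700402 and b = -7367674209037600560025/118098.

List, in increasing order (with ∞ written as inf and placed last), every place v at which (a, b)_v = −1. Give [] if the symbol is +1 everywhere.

[2, 5, 23, 41]

Mod squares: a ≡ 292330, b ≡ -18722. Check v ∈ {∞, 2, 3, 5, 7, 11, 19, 23, 31, 37, 41}.
v=5: a=5^7·(≡4), b=5^2·(≡3) mod 5; (4|5)=+1, (3|5)=-1; (−1)^{7·2·2}·(+1)^2·(-1)^7 = -1.
v=2: v_2(a)=-1, v_2(b)=-1; units ≡ 5, 7 (mod 8); ε·ε+αω+βω = 0·1+-1·0+-1·1 ≡ 1  ⇒  (a,b)_2 = -1.
v=3: a=3^-12·(≡1), b=3^-10·(≡1) mod 3; (1|3)=+1, (1|3)=+1; (−1)^{-12·-10·1}·(+1)^-10·(+1)^-12 = +1.
v=11: a=11^4·(≡9), b=11^3·(≡3) mod 11; (9|11)=+1, (3|11)=+1; (−1)^{4·3·5}·(+1)^3·(+1)^4 = +1.
v=31: a=31^3·(≡13), b=31^2·(≡7) mod 31; (13|31)=-1, (7|31)=+1; (−1)^{3·2·15}·(-1)^2·(+1)^3 = +1.
v=19: a=19^-2·(≡15), b=19^0·(≡3) mod 19; (15|19)=-1, (3|19)=-1; (−1)^{-2·0·9}·(-1)^0·(-1)^-2 = +1.
v=37: a=37^4·(≡21), b=37^3·(≡30) mod 37; (21|37)=+1, (30|37)=+1; (−1)^{4·3·18}·(+1)^3·(+1)^4 = +1.
v=∞: 292330 > 0 and -18722 < 0  ⇒  (a,b)_∞ = +1.
v=7: a=7^8·(≡3), b=7^6·(≡5) mod 7; (3|7)=-1, (5|7)=-1; (−1)^{8·6·3}·(-1)^6·(-1)^8 = +1.
v=23: a=23^1·(≡14), b=23^1·(≡10) mod 23; (14|23)=-1, (10|23)=-1; (−1)^{1·1·11}·(-1)^1·(-1)^1 = -1.
v=41: a=41^3·(≡5), b=41^2·(≡7) mod 41; (5|41)=+1, (7|41)=-1; (−1)^{3·2·20}·(+1)^2·(-1)^3 = -1.
Ram(292330, -18722) = {2, 5, 23, 41}; no ℚ_2-point on the conic.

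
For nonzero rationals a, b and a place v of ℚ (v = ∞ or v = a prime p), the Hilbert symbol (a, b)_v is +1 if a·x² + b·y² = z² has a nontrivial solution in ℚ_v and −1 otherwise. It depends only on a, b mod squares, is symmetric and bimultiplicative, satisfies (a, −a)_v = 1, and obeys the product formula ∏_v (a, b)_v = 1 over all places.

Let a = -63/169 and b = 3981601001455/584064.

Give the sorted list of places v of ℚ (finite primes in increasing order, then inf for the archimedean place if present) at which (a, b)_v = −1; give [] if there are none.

Mod squares: a ≡ -7, b ≡ 330. Check v ∈ {∞, 2, 3, 5, 7, 11, 13, 17, 19}.
v=3: a=3^2·(≡2), b=3^-3·(≡2) mod 3; (2|3)=-1, (2|3)=-1; (−1)^{2·-3·1}·(-1)^-3·(-1)^2 = -1.
v=19: a=19^0·(≡3), b=19^2·(≡1) mod 19; (3|19)=-1, (1|19)=+1; (−1)^{0·2·9}·(-1)^2·(+1)^0 = +1.
v=∞: -7 < 0 and 330 > 0  ⇒  (a,b)_∞ = +1.
v=11: a=11^0·(≡9), b=11^1·(≡2) mod 11; (9|11)=+1, (2|11)=-1; (−1)^{0·1·5}·(+1)^1·(-1)^0 = +1.
v=2: v_2(a)=0, v_2(b)=-7; units ≡ 1, 5 (mod 8); ε·ε+αω+βω = 0·0+0·1+-7·0 ≡ 0  ⇒  (a,b)_2 = +1.
v=7: a=7^1·(≡5), b=7^4·(≡1) mod 7; (5|7)=-1, (1|7)=+1; (−1)^{1·4·3}·(-1)^4·(+1)^1 = +1.
v=13: a=13^-2·(≡2), b=13^-2·(≡7) mod 13; (2|13)=-1, (7|13)=-1; (−1)^{-2·-2·6}·(-1)^-2·(-1)^-2 = +1.
v=5: a=5^0·(≡3), b=5^1·(≡4) mod 5; (3|5)=-1, (4|5)=+1; (−1)^{0·1·2}·(-1)^1·(+1)^0 = -1.
v=17: a=17^0·(≡12), b=17^4·(≡11) mod 17; (12|17)=-1, (11|17)=-1; (−1)^{0·4·8}·(-1)^4·(-1)^0 = +1.
(-7, 330 / ℚ) ramifies at {3, 5}: a division algebra.

[3, 5]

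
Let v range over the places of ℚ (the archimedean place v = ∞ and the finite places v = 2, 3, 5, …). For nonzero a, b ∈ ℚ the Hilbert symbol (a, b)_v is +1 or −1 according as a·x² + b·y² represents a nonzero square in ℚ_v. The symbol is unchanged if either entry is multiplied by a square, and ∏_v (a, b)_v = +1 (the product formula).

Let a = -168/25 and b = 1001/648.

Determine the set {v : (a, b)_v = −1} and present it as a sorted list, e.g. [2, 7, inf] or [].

(a, b) ≡ (-42, 2002) mod (ℚ^×)²; places V = {2, 3, 5, 7, 11, 13, ∞}.
(a,b)_11: α=0, u≡10; β=1, v≡8 (mod 11); (10|11)=-1, (8|11)=-1; sign (−1)^0·-1^1·-1^0 = -1.
(a,b)_3: α=1, u≡1; β=-4, v≡1 (mod 3); (1|3)=+1, (1|3)=+1; sign (−1)^0·+1^-4·+1^1 = +1.
(a,b)_5: α=-2, u≡2; β=0, v≡2 (mod 5); (2|5)=-1, (2|5)=-1; sign (−1)^0·-1^0·-1^-2 = +1.
(a,b)_7: α=1, u≡1; β=1, v≡6 (mod 7); (1|7)=+1, (6|7)=-1; sign (−1)^1·+1^1·-1^1 = +1.
(a,b)_∞: sgn(-42)=−, sgn(2002)=+, so +1.
(a,b)_13: α=0, u≡12; β=1, v≡7 (mod 13); (12|13)=+1, (7|13)=-1; sign (−1)^0·+1^1·-1^0 = +1.
(a,b)_2: α=3, β=-3; u≡3, v≡1 (mod 8); ε(u)ε(v)=1·0, αω(v)=3·0, βω(u)=-3·1; sum ≡ 1  ⇒  -1.
Ram(-42, 2002) = {2, 11}; no ℚ_2-point on the conic.

[2, 11]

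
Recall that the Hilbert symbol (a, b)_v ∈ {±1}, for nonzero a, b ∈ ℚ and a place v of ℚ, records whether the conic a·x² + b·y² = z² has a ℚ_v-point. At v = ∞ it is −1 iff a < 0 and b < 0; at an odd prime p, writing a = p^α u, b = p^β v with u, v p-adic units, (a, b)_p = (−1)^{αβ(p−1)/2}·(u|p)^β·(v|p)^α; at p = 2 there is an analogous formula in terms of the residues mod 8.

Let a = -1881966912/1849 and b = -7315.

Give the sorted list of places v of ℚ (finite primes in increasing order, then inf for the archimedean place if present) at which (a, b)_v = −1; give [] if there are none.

Mod squares: a ≡ -357, b ≡ -7315. Check v ∈ {∞, 2, 3, 5, 7, 11, 17, 19, 41, 43}.
v=3: a=3^1·(≡1), b=3^0·(≡2) mod 3; (1|3)=+1, (2|3)=-1; (−1)^{1·0·1}·(+1)^0·(-1)^1 = -1.
v=∞: -357 < 0 and -7315 < 0  ⇒  (a,b)_∞ = -1.
v=19: a=19^0·(≡6), b=19^1·(≡14) mod 19; (6|19)=+1, (14|19)=-1; (−1)^{0·1·9}·(+1)^1·(-1)^0 = +1.
v=41: a=41^2·(≡19), b=41^0·(≡24) mod 41; (19|41)=-1, (24|41)=-1; (−1)^{2·0·20}·(-1)^0·(-1)^2 = +1.
v=43: a=43^-2·(≡27), b=43^0·(≡38) mod 43; (27|43)=-1, (38|43)=+1; (−1)^{-2·0·21}·(-1)^0·(+1)^-2 = +1.
v=5: a=5^0·(≡2), b=5^1·(≡2) mod 5; (2|5)=-1, (2|5)=-1; (−1)^{0·1·2}·(-1)^1·(-1)^0 = -1.
v=11: a=11^0·(≡10), b=11^1·(≡6) mod 11; (10|11)=-1, (6|11)=-1; (−1)^{0·1·5}·(-1)^1·(-1)^0 = -1.
v=2: v_2(a)=6, v_2(b)=0; units ≡ 3, 5 (mod 8); ε·ε+αω+βω = 1·0+6·1+0·1 ≡ 0  ⇒  (a,b)_2 = +1.
v=7: a=7^3·(≡5), b=7^1·(≡5) mod 7; (5|7)=-1, (5|7)=-1; (−1)^{3·1·3}·(-1)^1·(-1)^3 = -1.
v=17: a=17^1·(≡1), b=17^0·(≡12) mod 17; (1|17)=+1, (12|17)=-1; (−1)^{1·0·8}·(+1)^0·(-1)^1 = -1.
Ram(-357, -7315) = {3, 5, 7, 11, 17, ∞}; no ℚ_3-point on the conic.

[3, 5, 7, 11, 17, inf]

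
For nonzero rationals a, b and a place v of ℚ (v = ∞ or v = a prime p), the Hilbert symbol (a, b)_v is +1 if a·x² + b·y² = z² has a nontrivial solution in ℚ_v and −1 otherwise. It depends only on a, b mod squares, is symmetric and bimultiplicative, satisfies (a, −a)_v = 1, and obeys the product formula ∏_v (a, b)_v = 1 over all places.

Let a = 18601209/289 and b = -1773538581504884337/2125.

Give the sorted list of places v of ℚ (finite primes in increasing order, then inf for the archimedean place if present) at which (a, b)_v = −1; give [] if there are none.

Mod squares: a ≡ 17081, b ≡ -650845. Check v ∈ {∞, 2, 3, 5, 11, 13, 17, 19, 29, 31}.
v=31: a=31^1·(≡22), b=31^3·(≡24) mod 31; (22|31)=-1, (24|31)=-1; (−1)^{1·3·15}·(-1)^3·(-1)^1 = -1.
v=13: a=13^0·(≡1), b=13^1·(≡2) mod 13; (1|13)=+1, (2|13)=-1; (−1)^{0·1·6}·(+1)^1·(-1)^0 = +1.
v=11: a=11^2·(≡5), b=11^2·(≡1) mod 11; (5|11)=+1, (1|11)=+1; (−1)^{2·2·5}·(+1)^2·(+1)^2 = +1.
v=19: a=19^1·(≡9), b=19^3·(≡2) mod 19; (9|19)=+1, (2|19)=-1; (−1)^{1·3·9}·(+1)^3·(-1)^1 = +1.
v=3: a=3^2·(≡2), b=3^8·(≡2) mod 3; (2|3)=-1, (2|3)=-1; (−1)^{2·8·1}·(-1)^8·(-1)^2 = +1.
v=∞: 17081 > 0 and -650845 < 0  ⇒  (a,b)_∞ = +1.
v=29: a=29^1·(≡1), b=29^2·(≡19) mod 29; (1|29)=+1, (19|29)=-1; (−1)^{1·2·14}·(+1)^2·(-1)^1 = -1.
v=2: v_2(a)=0, v_2(b)=0; units ≡ 1, 3 (mod 8); ε·ε+αω+βω = 0·1+0·1+0·0 ≡ 0  ⇒  (a,b)_2 = +1.
v=5: a=5^0·(≡1), b=5^-3·(≡4) mod 5; (1|5)=+1, (4|5)=+1; (−1)^{0·-3·2}·(+1)^-3·(+1)^0 = +1.
v=17: a=17^-2·(≡13), b=17^-1·(≡9) mod 17; (13|17)=+1, (9|17)=+1; (−1)^{-2·-1·8}·(+1)^-1·(+1)^-2 = +1.
(17081, -650845 / ℚ) ramifies at {29, 31}: a division algebra.

[29, 31]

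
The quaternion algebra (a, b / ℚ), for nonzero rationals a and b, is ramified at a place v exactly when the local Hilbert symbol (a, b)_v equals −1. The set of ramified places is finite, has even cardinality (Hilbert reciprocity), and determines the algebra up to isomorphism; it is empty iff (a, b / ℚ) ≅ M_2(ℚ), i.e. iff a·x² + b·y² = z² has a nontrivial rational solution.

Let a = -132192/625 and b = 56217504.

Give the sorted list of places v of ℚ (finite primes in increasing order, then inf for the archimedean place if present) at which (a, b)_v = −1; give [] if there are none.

(a, b) ≡ (-102, 71706) mod (ℚ^×)²; places V = {2, 3, 5, 7, 17, 19, 37, ∞}.
(a,b)_∞: sgn(-102)=−, sgn(71706)=+, so +1.
(a,b)_3: α=5, u≡2; β=1, v≡1 (mod 3); (2|3)=-1, (1|3)=+1; sign (−1)^1·-1^1·+1^5 = +1.
(a,b)_17: α=1, u≡6; β=1, v≡4 (mod 17); (6|17)=-1, (4|17)=+1; sign (−1)^0·-1^1·+1^1 = -1.
(a,b)_5: α=-4, u≡3; β=0, v≡4 (mod 5); (3|5)=-1, (4|5)=+1; sign (−1)^0·-1^0·+1^-4 = +1.
(a,b)_7: α=0, u≡5; β=2, v≡3 (mod 7); (5|7)=-1, (3|7)=-1; sign (−1)^0·-1^2·-1^0 = +1.
(a,b)_19: α=0, u≡14; β=1, v≡3 (mod 19); (14|19)=-1, (3|19)=-1; sign (−1)^0·-1^1·-1^0 = -1.
(a,b)_37: α=0, u≡7; β=1, v≡24 (mod 37); (7|37)=+1, (24|37)=-1; sign (−1)^0·+1^1·-1^0 = +1.
(a,b)_2: α=5, β=5; u≡5, v≡5 (mod 8); ε(u)ε(v)=0·0, αω(v)=5·1, βω(u)=5·1; sum ≡ 0  ⇒  +1.
Ram(-102, 71706) = {17, 19}; no ℚ_17-point on the conic.

[17, 19]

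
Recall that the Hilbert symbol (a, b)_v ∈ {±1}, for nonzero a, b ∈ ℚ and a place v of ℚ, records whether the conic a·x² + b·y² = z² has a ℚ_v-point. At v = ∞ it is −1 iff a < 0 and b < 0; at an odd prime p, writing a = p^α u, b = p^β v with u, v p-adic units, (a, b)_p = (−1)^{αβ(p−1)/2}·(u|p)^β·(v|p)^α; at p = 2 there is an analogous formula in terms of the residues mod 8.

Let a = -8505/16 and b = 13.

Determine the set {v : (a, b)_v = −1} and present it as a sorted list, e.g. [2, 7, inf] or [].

Mod squares: a ≡ -105, b ≡ 13. Check v ∈ {∞, 2, 3, 5, 7, 13}.
v=5: a=5^1·(≡4), b=5^0·(≡3) mod 5; (4|5)=+1, (3|5)=-1; (−1)^{1·0·2}·(+1)^0·(-1)^1 = -1.
v=∞: -105 < 0 and 13 > 0  ⇒  (a,b)_∞ = +1.
v=13: a=13^0·(≡12), b=13^1·(≡1) mod 13; (12|13)=+1, (1|13)=+1; (−1)^{0·1·6}·(+1)^1·(+1)^0 = +1.
v=2: v_2(a)=-4, v_2(b)=0; units ≡ 7, 5 (mod 8); ε·ε+αω+βω = 1·0+-4·1+0·0 ≡ 0  ⇒  (a,b)_2 = +1.
v=3: a=3^5·(≡1), b=3^0·(≡1) mod 3; (1|3)=+1, (1|3)=+1; (−1)^{5·0·1}·(+1)^0·(+1)^5 = +1.
v=7: a=7^1·(≡5), b=7^0·(≡6) mod 7; (5|7)=-1, (6|7)=-1; (−1)^{1·0·3}·(-1)^0·(-1)^1 = -1.
Ram(-105, 13) = {5, 7}; no ℚ_5-point on the conic.

[5, 7]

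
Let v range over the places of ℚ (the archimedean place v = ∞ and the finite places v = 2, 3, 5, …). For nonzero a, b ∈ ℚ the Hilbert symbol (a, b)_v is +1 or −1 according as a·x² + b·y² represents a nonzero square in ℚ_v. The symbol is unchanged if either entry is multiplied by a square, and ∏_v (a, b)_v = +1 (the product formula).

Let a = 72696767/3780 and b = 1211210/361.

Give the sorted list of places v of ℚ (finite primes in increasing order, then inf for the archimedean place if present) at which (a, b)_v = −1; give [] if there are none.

[3, 13]

Mod squares: a ≡ 15015, b ≡ 10010. Check v ∈ {∞, 2, 3, 5, 7, 11, 13, 19, 23, 31}.
v=5: a=5^-1·(≡2), b=5^1·(≡2) mod 5; (2|5)=-1, (2|5)=-1; (−1)^{-1·1·2}·(-1)^1·(-1)^-1 = +1.
v=19: a=19^0·(≡7), b=19^-2·(≡17) mod 19; (7|19)=+1, (17|19)=+1; (−1)^{0·-2·9}·(+1)^-2·(+1)^0 = +1.
v=31: a=31^2·(≡12), b=31^0·(≡2) mod 31; (12|31)=-1, (2|31)=+1; (−1)^{2·0·15}·(-1)^0·(+1)^2 = +1.
v=3: a=3^-3·(≡1), b=3^0·(≡2) mod 3; (1|3)=+1, (2|3)=-1; (−1)^{-3·0·1}·(+1)^0·(-1)^-3 = -1.
v=7: a=7^-1·(≡3), b=7^1·(≡1) mod 7; (3|7)=-1, (1|7)=+1; (−1)^{-1·1·3}·(-1)^1·(+1)^-1 = +1.
v=2: v_2(a)=-2, v_2(b)=1; units ≡ 7, 5 (mod 8); ε·ε+αω+βω = 1·0+-2·1+1·0 ≡ 0  ⇒  (a,b)_2 = +1.
v=23: a=23^2·(≡17), b=23^0·(≡22) mod 23; (17|23)=-1, (22|23)=-1; (−1)^{2·0·11}·(-1)^0·(-1)^2 = +1.
v=∞: 15015 > 0 and 10010 > 0  ⇒  (a,b)_∞ = +1.
v=13: a=13^1·(≡7), b=13^1·(≡9) mod 13; (7|13)=-1, (9|13)=+1; (−1)^{1·1·6}·(-1)^1·(+1)^1 = -1.
v=11: a=11^1·(≡9), b=11^3·(≡7) mod 11; (9|11)=+1, (7|11)=-1; (−1)^{1·3·5}·(+1)^3·(-1)^1 = +1.
Ram(15015, 10010) = {3, 13}; no ℚ_3-point on the conic.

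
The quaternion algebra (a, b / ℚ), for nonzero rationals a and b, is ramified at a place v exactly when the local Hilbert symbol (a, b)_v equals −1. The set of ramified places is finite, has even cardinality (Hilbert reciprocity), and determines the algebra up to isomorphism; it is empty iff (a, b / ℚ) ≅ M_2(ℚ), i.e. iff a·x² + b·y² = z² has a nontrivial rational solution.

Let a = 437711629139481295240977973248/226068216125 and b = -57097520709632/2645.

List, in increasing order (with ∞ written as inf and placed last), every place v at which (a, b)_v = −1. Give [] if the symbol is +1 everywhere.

(a, b) ≡ (62985, -10) mod (ℚ^×)²; places V = {2, 3, 5, 13, 17, 19, 23, 43, ∞}.
(a,b)_17: α=3, u≡4; β=0, v≡7 (mod 17); (4|17)=+1, (7|17)=-1; sign (−1)^0·+1^0·-1^3 = -1.
(a,b)_5: α=-3, u≡2; β=-1, v≡2 (mod 5); (2|5)=-1, (2|5)=-1; sign (−1)^0·-1^-1·-1^-3 = +1.
(a,b)_3: α=3, u≡1; β=0, v≡2 (mod 3); (1|3)=+1, (2|3)=-1; sign (−1)^0·+1^0·-1^3 = -1.
(a,b)_43: α=-4, u≡29; β=0, v≡30 (mod 43); (29|43)=-1, (30|43)=-1; sign (−1)^0·-1^0·-1^-4 = +1.
(a,b)_19: α=3, u≡1; β=2, v≡5 (mod 19); (1|19)=+1, (5|19)=+1; sign (−1)^0·+1^2·+1^3 = +1.
(a,b)_2: α=28, β=15; u≡1, v≡3 (mod 8); ε(u)ε(v)=0·1, αω(v)=28·1, βω(u)=15·0; sum ≡ 0  ⇒  +1.
(a,b)_23: α=-2, u≡19; β=-2, v≡1 (mod 23); (19|23)=-1, (1|23)=+1; sign (−1)^0·-1^-2·+1^-2 = +1.
(a,b)_∞: sgn(62985)=+, sgn(-10)=−, so +1.
(a,b)_13: α=11, u≡12; β=6, v≡4 (mod 13); (12|13)=+1, (4|13)=+1; sign (−1)^0·+1^6·+1^11 = +1.
(62985, -10 / ℚ) ramifies at {3, 17}: a division algebra.

[3, 17]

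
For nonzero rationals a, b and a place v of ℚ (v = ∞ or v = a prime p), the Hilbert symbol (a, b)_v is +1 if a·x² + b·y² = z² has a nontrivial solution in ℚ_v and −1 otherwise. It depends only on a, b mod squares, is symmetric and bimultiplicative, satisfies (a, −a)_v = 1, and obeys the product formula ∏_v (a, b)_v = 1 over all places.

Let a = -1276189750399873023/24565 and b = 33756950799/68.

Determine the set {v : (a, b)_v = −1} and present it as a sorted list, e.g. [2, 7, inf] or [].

[5, 17]

(a, b) ≡ (-1955, 12903) mod (ℚ^×)²; places V = {2, 3, 5, 11, 13, 17, 19, 23, ∞}.
(a,b)_3: α=6, u≡1; β=7, v≡2 (mod 3); (1|3)=+1, (2|3)=-1; sign (−1)^0·+1^7·-1^6 = +1.
(a,b)_5: α=-1, u≡4; β=0, v≡3 (mod 5); (4|5)=+1, (3|5)=-1; sign (−1)^0·+1^0·-1^-1 = -1.
(a,b)_11: α=2, u≡1; β=1, v≡8 (mod 11); (1|11)=+1, (8|11)=-1; sign (−1)^0·+1^1·-1^2 = +1.
(a,b)_23: α=1, u≡20; β=1, v≡13 (mod 23); (20|23)=-1, (13|23)=+1; sign (−1)^1·-1^1·+1^1 = +1.
(a,b)_13: α=6, u≡7; β=2, v≡8 (mod 13); (7|13)=-1, (8|13)=-1; sign (−1)^0·-1^2·-1^6 = +1.
(a,b)_19: α=4, u≡14; β=2, v≡3 (mod 19); (14|19)=-1, (3|19)=-1; sign (−1)^0·-1^2·-1^4 = +1.
(a,b)_∞: sgn(-1955)=−, sgn(12903)=+, so +1.
(a,b)_17: α=-3, u≡15; β=-1, v≡5 (mod 17); (15|17)=+1, (5|17)=-1; sign (−1)^0·+1^-1·-1^-3 = -1.
(a,b)_2: α=0, β=-2; u≡5, v≡7 (mod 8); ε(u)ε(v)=0·1, αω(v)=0·0, βω(u)=-2·1; sum ≡ 0  ⇒  +1.
Ram(-1955, 12903) = {5, 17}; no ℚ_5-point on the conic.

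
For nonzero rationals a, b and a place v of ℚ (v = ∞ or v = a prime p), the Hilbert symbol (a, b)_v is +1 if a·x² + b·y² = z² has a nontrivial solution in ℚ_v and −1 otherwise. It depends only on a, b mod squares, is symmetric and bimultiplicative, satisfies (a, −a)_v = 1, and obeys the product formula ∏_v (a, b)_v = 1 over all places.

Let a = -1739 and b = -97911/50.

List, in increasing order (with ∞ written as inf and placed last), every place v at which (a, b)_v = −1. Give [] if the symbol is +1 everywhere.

Mod squares: a ≡ -1739, b ≡ -21758. Check v ∈ {∞, 2, 3, 5, 11, 23, 37, 43, 47}.
v=43: a=43^0·(≡24), b=43^1·(≡31) mod 43; (24|43)=+1, (31|43)=+1; (−1)^{0·1·21}·(+1)^1·(+1)^0 = +1.
v=37: a=37^1·(≡27), b=37^0·(≡5) mod 37; (27|37)=+1, (5|37)=-1; (−1)^{1·0·18}·(+1)^0·(-1)^1 = -1.
v=2: v_2(a)=0, v_2(b)=-1; units ≡ 5, 1 (mod 8); ε·ε+αω+βω = 0·0+0·0+-1·1 ≡ 1  ⇒  (a,b)_2 = -1.
v=23: a=23^0·(≡9), b=23^1·(≡11) mod 23; (9|23)=+1, (11|23)=-1; (−1)^{0·1·11}·(+1)^1·(-1)^0 = +1.
v=47: a=47^1·(≡10), b=47^0·(≡28) mod 47; (10|47)=-1, (28|47)=+1; (−1)^{1·0·23}·(-1)^0·(+1)^1 = +1.
v=∞: -1739 < 0 and -21758 < 0  ⇒  (a,b)_∞ = -1.
v=3: a=3^0·(≡1), b=3^2·(≡1) mod 3; (1|3)=+1, (1|3)=+1; (−1)^{0·2·1}·(+1)^2·(+1)^0 = +1.
v=11: a=11^0·(≡10), b=11^1·(≡7) mod 11; (10|11)=-1, (7|11)=-1; (−1)^{0·1·5}·(-1)^1·(-1)^0 = -1.
v=5: a=5^0·(≡1), b=5^-2·(≡2) mod 5; (1|5)=+1, (2|5)=-1; (−1)^{0·-2·2}·(+1)^-2·(-1)^0 = +1.
Ram(-1739, -21758) = {2, 11, 37, ∞}; no ℚ_2-point on the conic.

[2, 11, 37, inf]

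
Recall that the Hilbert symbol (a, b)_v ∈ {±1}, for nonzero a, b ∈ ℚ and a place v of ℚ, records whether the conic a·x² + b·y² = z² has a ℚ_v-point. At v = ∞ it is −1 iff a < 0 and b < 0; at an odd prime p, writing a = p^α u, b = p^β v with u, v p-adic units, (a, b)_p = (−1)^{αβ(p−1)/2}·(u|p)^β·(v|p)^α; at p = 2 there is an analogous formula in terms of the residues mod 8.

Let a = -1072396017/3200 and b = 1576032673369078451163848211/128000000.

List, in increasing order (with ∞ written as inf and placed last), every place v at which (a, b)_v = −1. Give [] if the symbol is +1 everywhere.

[11, 23]

Mod squares: a ≡ -4466, b ≡ 3542. Check v ∈ {∞, 2, 3, 5, 7, 11, 13, 23, 29}.
v=13: a=13^0·(≡11), b=13^2·(≡7) mod 13; (11|13)=-1, (7|13)=-1; (−1)^{0·2·6}·(-1)^2·(-1)^0 = +1.
v=3: a=3^4·(≡1), b=3^6·(≡2) mod 3; (1|3)=+1, (2|3)=-1; (−1)^{4·6·1}·(+1)^6·(-1)^4 = +1.
v=2: v_2(a)=-7, v_2(b)=-13; units ≡ 7, 3 (mod 8); ε·ε+αω+βω = 1·1+-7·1+-13·0 ≡ 0  ⇒  (a,b)_2 = +1.
v=23: a=23^0·(≡17), b=23^1·(≡2) mod 23; (17|23)=-1, (2|23)=+1; (−1)^{0·1·11}·(-1)^1·(+1)^0 = -1.
v=11: a=11^3·(≡1), b=11^7·(≡5) mod 11; (1|11)=+1, (5|11)=+1; (−1)^{3·7·5}·(+1)^7·(+1)^3 = -1.
v=29: a=29^1·(≡9), b=29^4·(≡1) mod 29; (9|29)=+1, (1|29)=+1; (−1)^{1·4·14}·(+1)^4·(+1)^1 = +1.
v=5: a=5^-2·(≡1), b=5^-6·(≡3) mod 5; (1|5)=+1, (3|5)=-1; (−1)^{-2·-6·2}·(+1)^-6·(-1)^-2 = +1.
v=∞: -4466 < 0 and 3542 > 0  ⇒  (a,b)_∞ = +1.
v=7: a=7^3·(≡3), b=7^9·(≡4) mod 7; (3|7)=-1, (4|7)=+1; (−1)^{3·9·3}·(-1)^9·(+1)^3 = +1.
|Ram(-4466, 3542)| = 2, even; anisotropic at {11, 23}.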